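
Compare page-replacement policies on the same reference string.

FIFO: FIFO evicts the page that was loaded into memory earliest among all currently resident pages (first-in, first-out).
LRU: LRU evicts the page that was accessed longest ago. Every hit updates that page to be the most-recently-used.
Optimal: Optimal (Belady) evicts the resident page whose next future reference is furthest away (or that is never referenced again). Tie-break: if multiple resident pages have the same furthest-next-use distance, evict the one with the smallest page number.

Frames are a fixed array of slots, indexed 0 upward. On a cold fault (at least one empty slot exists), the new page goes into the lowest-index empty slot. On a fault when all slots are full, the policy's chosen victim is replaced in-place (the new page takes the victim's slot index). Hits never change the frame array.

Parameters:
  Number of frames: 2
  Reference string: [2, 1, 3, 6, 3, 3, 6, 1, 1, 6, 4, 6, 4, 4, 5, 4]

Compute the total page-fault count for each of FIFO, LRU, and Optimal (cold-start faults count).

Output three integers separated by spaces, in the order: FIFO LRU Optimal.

Answer: 9 7 7

Derivation:
--- FIFO ---
  step 0: ref 2 -> FAULT, frames=[2,-] (faults so far: 1)
  step 1: ref 1 -> FAULT, frames=[2,1] (faults so far: 2)
  step 2: ref 3 -> FAULT, evict 2, frames=[3,1] (faults so far: 3)
  step 3: ref 6 -> FAULT, evict 1, frames=[3,6] (faults so far: 4)
  step 4: ref 3 -> HIT, frames=[3,6] (faults so far: 4)
  step 5: ref 3 -> HIT, frames=[3,6] (faults so far: 4)
  step 6: ref 6 -> HIT, frames=[3,6] (faults so far: 4)
  step 7: ref 1 -> FAULT, evict 3, frames=[1,6] (faults so far: 5)
  step 8: ref 1 -> HIT, frames=[1,6] (faults so far: 5)
  step 9: ref 6 -> HIT, frames=[1,6] (faults so far: 5)
  step 10: ref 4 -> FAULT, evict 6, frames=[1,4] (faults so far: 6)
  step 11: ref 6 -> FAULT, evict 1, frames=[6,4] (faults so far: 7)
  step 12: ref 4 -> HIT, frames=[6,4] (faults so far: 7)
  step 13: ref 4 -> HIT, frames=[6,4] (faults so far: 7)
  step 14: ref 5 -> FAULT, evict 4, frames=[6,5] (faults so far: 8)
  step 15: ref 4 -> FAULT, evict 6, frames=[4,5] (faults so far: 9)
  FIFO total faults: 9
--- LRU ---
  step 0: ref 2 -> FAULT, frames=[2,-] (faults so far: 1)
  step 1: ref 1 -> FAULT, frames=[2,1] (faults so far: 2)
  step 2: ref 3 -> FAULT, evict 2, frames=[3,1] (faults so far: 3)
  step 3: ref 6 -> FAULT, evict 1, frames=[3,6] (faults so far: 4)
  step 4: ref 3 -> HIT, frames=[3,6] (faults so far: 4)
  step 5: ref 3 -> HIT, frames=[3,6] (faults so far: 4)
  step 6: ref 6 -> HIT, frames=[3,6] (faults so far: 4)
  step 7: ref 1 -> FAULT, evict 3, frames=[1,6] (faults so far: 5)
  step 8: ref 1 -> HIT, frames=[1,6] (faults so far: 5)
  step 9: ref 6 -> HIT, frames=[1,6] (faults so far: 5)
  step 10: ref 4 -> FAULT, evict 1, frames=[4,6] (faults so far: 6)
  step 11: ref 6 -> HIT, frames=[4,6] (faults so far: 6)
  step 12: ref 4 -> HIT, frames=[4,6] (faults so far: 6)
  step 13: ref 4 -> HIT, frames=[4,6] (faults so far: 6)
  step 14: ref 5 -> FAULT, evict 6, frames=[4,5] (faults so far: 7)
  step 15: ref 4 -> HIT, frames=[4,5] (faults so far: 7)
  LRU total faults: 7
--- Optimal ---
  step 0: ref 2 -> FAULT, frames=[2,-] (faults so far: 1)
  step 1: ref 1 -> FAULT, frames=[2,1] (faults so far: 2)
  step 2: ref 3 -> FAULT, evict 2, frames=[3,1] (faults so far: 3)
  step 3: ref 6 -> FAULT, evict 1, frames=[3,6] (faults so far: 4)
  step 4: ref 3 -> HIT, frames=[3,6] (faults so far: 4)
  step 5: ref 3 -> HIT, frames=[3,6] (faults so far: 4)
  step 6: ref 6 -> HIT, frames=[3,6] (faults so far: 4)
  step 7: ref 1 -> FAULT, evict 3, frames=[1,6] (faults so far: 5)
  step 8: ref 1 -> HIT, frames=[1,6] (faults so far: 5)
  step 9: ref 6 -> HIT, frames=[1,6] (faults so far: 5)
  step 10: ref 4 -> FAULT, evict 1, frames=[4,6] (faults so far: 6)
  step 11: ref 6 -> HIT, frames=[4,6] (faults so far: 6)
  step 12: ref 4 -> HIT, frames=[4,6] (faults so far: 6)
  step 13: ref 4 -> HIT, frames=[4,6] (faults so far: 6)
  step 14: ref 5 -> FAULT, evict 6, frames=[4,5] (faults so far: 7)
  step 15: ref 4 -> HIT, frames=[4,5] (faults so far: 7)
  Optimal total faults: 7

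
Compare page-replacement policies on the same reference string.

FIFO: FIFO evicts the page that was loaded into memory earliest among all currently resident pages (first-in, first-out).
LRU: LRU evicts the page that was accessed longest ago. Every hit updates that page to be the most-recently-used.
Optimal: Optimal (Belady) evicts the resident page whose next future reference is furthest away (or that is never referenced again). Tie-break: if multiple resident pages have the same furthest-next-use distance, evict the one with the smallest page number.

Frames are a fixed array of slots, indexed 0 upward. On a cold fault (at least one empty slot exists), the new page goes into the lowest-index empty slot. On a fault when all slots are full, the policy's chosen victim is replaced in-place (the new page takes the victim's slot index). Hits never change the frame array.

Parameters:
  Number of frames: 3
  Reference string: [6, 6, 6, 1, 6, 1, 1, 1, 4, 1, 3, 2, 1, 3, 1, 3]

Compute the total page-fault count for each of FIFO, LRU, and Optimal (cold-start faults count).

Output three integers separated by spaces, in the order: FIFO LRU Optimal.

Answer: 6 5 5

Derivation:
--- FIFO ---
  step 0: ref 6 -> FAULT, frames=[6,-,-] (faults so far: 1)
  step 1: ref 6 -> HIT, frames=[6,-,-] (faults so far: 1)
  step 2: ref 6 -> HIT, frames=[6,-,-] (faults so far: 1)
  step 3: ref 1 -> FAULT, frames=[6,1,-] (faults so far: 2)
  step 4: ref 6 -> HIT, frames=[6,1,-] (faults so far: 2)
  step 5: ref 1 -> HIT, frames=[6,1,-] (faults so far: 2)
  step 6: ref 1 -> HIT, frames=[6,1,-] (faults so far: 2)
  step 7: ref 1 -> HIT, frames=[6,1,-] (faults so far: 2)
  step 8: ref 4 -> FAULT, frames=[6,1,4] (faults so far: 3)
  step 9: ref 1 -> HIT, frames=[6,1,4] (faults so far: 3)
  step 10: ref 3 -> FAULT, evict 6, frames=[3,1,4] (faults so far: 4)
  step 11: ref 2 -> FAULT, evict 1, frames=[3,2,4] (faults so far: 5)
  step 12: ref 1 -> FAULT, evict 4, frames=[3,2,1] (faults so far: 6)
  step 13: ref 3 -> HIT, frames=[3,2,1] (faults so far: 6)
  step 14: ref 1 -> HIT, frames=[3,2,1] (faults so far: 6)
  step 15: ref 3 -> HIT, frames=[3,2,1] (faults so far: 6)
  FIFO total faults: 6
--- LRU ---
  step 0: ref 6 -> FAULT, frames=[6,-,-] (faults so far: 1)
  step 1: ref 6 -> HIT, frames=[6,-,-] (faults so far: 1)
  step 2: ref 6 -> HIT, frames=[6,-,-] (faults so far: 1)
  step 3: ref 1 -> FAULT, frames=[6,1,-] (faults so far: 2)
  step 4: ref 6 -> HIT, frames=[6,1,-] (faults so far: 2)
  step 5: ref 1 -> HIT, frames=[6,1,-] (faults so far: 2)
  step 6: ref 1 -> HIT, frames=[6,1,-] (faults so far: 2)
  step 7: ref 1 -> HIT, frames=[6,1,-] (faults so far: 2)
  step 8: ref 4 -> FAULT, frames=[6,1,4] (faults so far: 3)
  step 9: ref 1 -> HIT, frames=[6,1,4] (faults so far: 3)
  step 10: ref 3 -> FAULT, evict 6, frames=[3,1,4] (faults so far: 4)
  step 11: ref 2 -> FAULT, evict 4, frames=[3,1,2] (faults so far: 5)
  step 12: ref 1 -> HIT, frames=[3,1,2] (faults so far: 5)
  step 13: ref 3 -> HIT, frames=[3,1,2] (faults so far: 5)
  step 14: ref 1 -> HIT, frames=[3,1,2] (faults so far: 5)
  step 15: ref 3 -> HIT, frames=[3,1,2] (faults so far: 5)
  LRU total faults: 5
--- Optimal ---
  step 0: ref 6 -> FAULT, frames=[6,-,-] (faults so far: 1)
  step 1: ref 6 -> HIT, frames=[6,-,-] (faults so far: 1)
  step 2: ref 6 -> HIT, frames=[6,-,-] (faults so far: 1)
  step 3: ref 1 -> FAULT, frames=[6,1,-] (faults so far: 2)
  step 4: ref 6 -> HIT, frames=[6,1,-] (faults so far: 2)
  step 5: ref 1 -> HIT, frames=[6,1,-] (faults so far: 2)
  step 6: ref 1 -> HIT, frames=[6,1,-] (faults so far: 2)
  step 7: ref 1 -> HIT, frames=[6,1,-] (faults so far: 2)
  step 8: ref 4 -> FAULT, frames=[6,1,4] (faults so far: 3)
  step 9: ref 1 -> HIT, frames=[6,1,4] (faults so far: 3)
  step 10: ref 3 -> FAULT, evict 4, frames=[6,1,3] (faults so far: 4)
  step 11: ref 2 -> FAULT, evict 6, frames=[2,1,3] (faults so far: 5)
  step 12: ref 1 -> HIT, frames=[2,1,3] (faults so far: 5)
  step 13: ref 3 -> HIT, frames=[2,1,3] (faults so far: 5)
  step 14: ref 1 -> HIT, frames=[2,1,3] (faults so far: 5)
  step 15: ref 3 -> HIT, frames=[2,1,3] (faults so far: 5)
  Optimal total faults: 5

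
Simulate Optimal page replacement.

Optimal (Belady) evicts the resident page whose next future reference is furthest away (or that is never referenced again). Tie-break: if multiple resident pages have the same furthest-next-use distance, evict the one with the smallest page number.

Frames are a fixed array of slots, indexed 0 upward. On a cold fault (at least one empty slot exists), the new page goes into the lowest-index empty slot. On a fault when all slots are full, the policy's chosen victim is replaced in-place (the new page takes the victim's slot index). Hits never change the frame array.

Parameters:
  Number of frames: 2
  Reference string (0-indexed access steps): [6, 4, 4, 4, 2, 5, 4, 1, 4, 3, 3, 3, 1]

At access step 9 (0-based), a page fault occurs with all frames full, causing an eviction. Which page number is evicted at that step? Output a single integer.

Answer: 4

Derivation:
Step 0: ref 6 -> FAULT, frames=[6,-]
Step 1: ref 4 -> FAULT, frames=[6,4]
Step 2: ref 4 -> HIT, frames=[6,4]
Step 3: ref 4 -> HIT, frames=[6,4]
Step 4: ref 2 -> FAULT, evict 6, frames=[2,4]
Step 5: ref 5 -> FAULT, evict 2, frames=[5,4]
Step 6: ref 4 -> HIT, frames=[5,4]
Step 7: ref 1 -> FAULT, evict 5, frames=[1,4]
Step 8: ref 4 -> HIT, frames=[1,4]
Step 9: ref 3 -> FAULT, evict 4, frames=[1,3]
At step 9: evicted page 4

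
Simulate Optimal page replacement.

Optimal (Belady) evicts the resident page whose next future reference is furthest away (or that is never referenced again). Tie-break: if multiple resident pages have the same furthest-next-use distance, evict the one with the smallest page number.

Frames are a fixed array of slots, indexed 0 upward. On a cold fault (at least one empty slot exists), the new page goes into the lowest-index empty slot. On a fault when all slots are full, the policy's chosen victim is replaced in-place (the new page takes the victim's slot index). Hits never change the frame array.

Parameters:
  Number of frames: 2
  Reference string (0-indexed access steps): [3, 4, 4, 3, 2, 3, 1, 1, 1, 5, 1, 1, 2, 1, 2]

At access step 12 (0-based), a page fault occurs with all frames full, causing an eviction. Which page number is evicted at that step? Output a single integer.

Answer: 5

Derivation:
Step 0: ref 3 -> FAULT, frames=[3,-]
Step 1: ref 4 -> FAULT, frames=[3,4]
Step 2: ref 4 -> HIT, frames=[3,4]
Step 3: ref 3 -> HIT, frames=[3,4]
Step 4: ref 2 -> FAULT, evict 4, frames=[3,2]
Step 5: ref 3 -> HIT, frames=[3,2]
Step 6: ref 1 -> FAULT, evict 3, frames=[1,2]
Step 7: ref 1 -> HIT, frames=[1,2]
Step 8: ref 1 -> HIT, frames=[1,2]
Step 9: ref 5 -> FAULT, evict 2, frames=[1,5]
Step 10: ref 1 -> HIT, frames=[1,5]
Step 11: ref 1 -> HIT, frames=[1,5]
Step 12: ref 2 -> FAULT, evict 5, frames=[1,2]
At step 12: evicted page 5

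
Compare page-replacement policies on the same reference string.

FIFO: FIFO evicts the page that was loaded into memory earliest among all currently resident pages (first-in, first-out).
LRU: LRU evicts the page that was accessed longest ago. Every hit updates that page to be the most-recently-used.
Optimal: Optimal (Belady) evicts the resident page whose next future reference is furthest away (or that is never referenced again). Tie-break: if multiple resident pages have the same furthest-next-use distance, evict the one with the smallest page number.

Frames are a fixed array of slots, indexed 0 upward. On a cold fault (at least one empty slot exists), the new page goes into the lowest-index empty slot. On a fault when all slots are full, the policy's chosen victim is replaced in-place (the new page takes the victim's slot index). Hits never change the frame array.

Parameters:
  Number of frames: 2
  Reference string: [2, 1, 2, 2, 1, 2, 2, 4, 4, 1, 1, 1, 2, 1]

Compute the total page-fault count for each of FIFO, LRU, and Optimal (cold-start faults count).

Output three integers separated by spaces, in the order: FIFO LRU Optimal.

--- FIFO ---
  step 0: ref 2 -> FAULT, frames=[2,-] (faults so far: 1)
  step 1: ref 1 -> FAULT, frames=[2,1] (faults so far: 2)
  step 2: ref 2 -> HIT, frames=[2,1] (faults so far: 2)
  step 3: ref 2 -> HIT, frames=[2,1] (faults so far: 2)
  step 4: ref 1 -> HIT, frames=[2,1] (faults so far: 2)
  step 5: ref 2 -> HIT, frames=[2,1] (faults so far: 2)
  step 6: ref 2 -> HIT, frames=[2,1] (faults so far: 2)
  step 7: ref 4 -> FAULT, evict 2, frames=[4,1] (faults so far: 3)
  step 8: ref 4 -> HIT, frames=[4,1] (faults so far: 3)
  step 9: ref 1 -> HIT, frames=[4,1] (faults so far: 3)
  step 10: ref 1 -> HIT, frames=[4,1] (faults so far: 3)
  step 11: ref 1 -> HIT, frames=[4,1] (faults so far: 3)
  step 12: ref 2 -> FAULT, evict 1, frames=[4,2] (faults so far: 4)
  step 13: ref 1 -> FAULT, evict 4, frames=[1,2] (faults so far: 5)
  FIFO total faults: 5
--- LRU ---
  step 0: ref 2 -> FAULT, frames=[2,-] (faults so far: 1)
  step 1: ref 1 -> FAULT, frames=[2,1] (faults so far: 2)
  step 2: ref 2 -> HIT, frames=[2,1] (faults so far: 2)
  step 3: ref 2 -> HIT, frames=[2,1] (faults so far: 2)
  step 4: ref 1 -> HIT, frames=[2,1] (faults so far: 2)
  step 5: ref 2 -> HIT, frames=[2,1] (faults so far: 2)
  step 6: ref 2 -> HIT, frames=[2,1] (faults so far: 2)
  step 7: ref 4 -> FAULT, evict 1, frames=[2,4] (faults so far: 3)
  step 8: ref 4 -> HIT, frames=[2,4] (faults so far: 3)
  step 9: ref 1 -> FAULT, evict 2, frames=[1,4] (faults so far: 4)
  step 10: ref 1 -> HIT, frames=[1,4] (faults so far: 4)
  step 11: ref 1 -> HIT, frames=[1,4] (faults so far: 4)
  step 12: ref 2 -> FAULT, evict 4, frames=[1,2] (faults so far: 5)
  step 13: ref 1 -> HIT, frames=[1,2] (faults so far: 5)
  LRU total faults: 5
--- Optimal ---
  step 0: ref 2 -> FAULT, frames=[2,-] (faults so far: 1)
  step 1: ref 1 -> FAULT, frames=[2,1] (faults so far: 2)
  step 2: ref 2 -> HIT, frames=[2,1] (faults so far: 2)
  step 3: ref 2 -> HIT, frames=[2,1] (faults so far: 2)
  step 4: ref 1 -> HIT, frames=[2,1] (faults so far: 2)
  step 5: ref 2 -> HIT, frames=[2,1] (faults so far: 2)
  step 6: ref 2 -> HIT, frames=[2,1] (faults so far: 2)
  step 7: ref 4 -> FAULT, evict 2, frames=[4,1] (faults so far: 3)
  step 8: ref 4 -> HIT, frames=[4,1] (faults so far: 3)
  step 9: ref 1 -> HIT, frames=[4,1] (faults so far: 3)
  step 10: ref 1 -> HIT, frames=[4,1] (faults so far: 3)
  step 11: ref 1 -> HIT, frames=[4,1] (faults so far: 3)
  step 12: ref 2 -> FAULT, evict 4, frames=[2,1] (faults so far: 4)
  step 13: ref 1 -> HIT, frames=[2,1] (faults so far: 4)
  Optimal total faults: 4

Answer: 5 5 4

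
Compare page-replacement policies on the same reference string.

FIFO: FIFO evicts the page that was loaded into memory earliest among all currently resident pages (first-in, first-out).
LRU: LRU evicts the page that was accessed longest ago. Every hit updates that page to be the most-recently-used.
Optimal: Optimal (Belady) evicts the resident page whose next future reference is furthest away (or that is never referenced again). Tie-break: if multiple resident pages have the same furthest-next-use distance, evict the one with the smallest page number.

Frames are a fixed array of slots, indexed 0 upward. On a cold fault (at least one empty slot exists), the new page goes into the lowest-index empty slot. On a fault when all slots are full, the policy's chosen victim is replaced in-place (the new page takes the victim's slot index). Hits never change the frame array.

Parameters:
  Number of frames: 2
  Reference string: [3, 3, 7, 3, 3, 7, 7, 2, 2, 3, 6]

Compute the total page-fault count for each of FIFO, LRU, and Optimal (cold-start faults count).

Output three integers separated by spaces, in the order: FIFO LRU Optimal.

Answer: 5 5 4

Derivation:
--- FIFO ---
  step 0: ref 3 -> FAULT, frames=[3,-] (faults so far: 1)
  step 1: ref 3 -> HIT, frames=[3,-] (faults so far: 1)
  step 2: ref 7 -> FAULT, frames=[3,7] (faults so far: 2)
  step 3: ref 3 -> HIT, frames=[3,7] (faults so far: 2)
  step 4: ref 3 -> HIT, frames=[3,7] (faults so far: 2)
  step 5: ref 7 -> HIT, frames=[3,7] (faults so far: 2)
  step 6: ref 7 -> HIT, frames=[3,7] (faults so far: 2)
  step 7: ref 2 -> FAULT, evict 3, frames=[2,7] (faults so far: 3)
  step 8: ref 2 -> HIT, frames=[2,7] (faults so far: 3)
  step 9: ref 3 -> FAULT, evict 7, frames=[2,3] (faults so far: 4)
  step 10: ref 6 -> FAULT, evict 2, frames=[6,3] (faults so far: 5)
  FIFO total faults: 5
--- LRU ---
  step 0: ref 3 -> FAULT, frames=[3,-] (faults so far: 1)
  step 1: ref 3 -> HIT, frames=[3,-] (faults so far: 1)
  step 2: ref 7 -> FAULT, frames=[3,7] (faults so far: 2)
  step 3: ref 3 -> HIT, frames=[3,7] (faults so far: 2)
  step 4: ref 3 -> HIT, frames=[3,7] (faults so far: 2)
  step 5: ref 7 -> HIT, frames=[3,7] (faults so far: 2)
  step 6: ref 7 -> HIT, frames=[3,7] (faults so far: 2)
  step 7: ref 2 -> FAULT, evict 3, frames=[2,7] (faults so far: 3)
  step 8: ref 2 -> HIT, frames=[2,7] (faults so far: 3)
  step 9: ref 3 -> FAULT, evict 7, frames=[2,3] (faults so far: 4)
  step 10: ref 6 -> FAULT, evict 2, frames=[6,3] (faults so far: 5)
  LRU total faults: 5
--- Optimal ---
  step 0: ref 3 -> FAULT, frames=[3,-] (faults so far: 1)
  step 1: ref 3 -> HIT, frames=[3,-] (faults so far: 1)
  step 2: ref 7 -> FAULT, frames=[3,7] (faults so far: 2)
  step 3: ref 3 -> HIT, frames=[3,7] (faults so far: 2)
  step 4: ref 3 -> HIT, frames=[3,7] (faults so far: 2)
  step 5: ref 7 -> HIT, frames=[3,7] (faults so far: 2)
  step 6: ref 7 -> HIT, frames=[3,7] (faults so far: 2)
  step 7: ref 2 -> FAULT, evict 7, frames=[3,2] (faults so far: 3)
  step 8: ref 2 -> HIT, frames=[3,2] (faults so far: 3)
  step 9: ref 3 -> HIT, frames=[3,2] (faults so far: 3)
  step 10: ref 6 -> FAULT, evict 2, frames=[3,6] (faults so far: 4)
  Optimal total faults: 4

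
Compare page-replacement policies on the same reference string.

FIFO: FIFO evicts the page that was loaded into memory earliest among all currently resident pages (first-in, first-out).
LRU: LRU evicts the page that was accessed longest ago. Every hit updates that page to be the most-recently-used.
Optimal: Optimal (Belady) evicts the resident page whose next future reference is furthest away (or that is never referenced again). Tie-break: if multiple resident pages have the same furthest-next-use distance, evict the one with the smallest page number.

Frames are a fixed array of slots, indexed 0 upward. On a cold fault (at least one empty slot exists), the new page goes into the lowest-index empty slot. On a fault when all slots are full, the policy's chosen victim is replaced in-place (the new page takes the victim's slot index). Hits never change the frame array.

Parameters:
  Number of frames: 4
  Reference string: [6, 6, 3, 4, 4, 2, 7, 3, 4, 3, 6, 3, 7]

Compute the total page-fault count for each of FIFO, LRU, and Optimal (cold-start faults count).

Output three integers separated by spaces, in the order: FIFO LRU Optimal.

--- FIFO ---
  step 0: ref 6 -> FAULT, frames=[6,-,-,-] (faults so far: 1)
  step 1: ref 6 -> HIT, frames=[6,-,-,-] (faults so far: 1)
  step 2: ref 3 -> FAULT, frames=[6,3,-,-] (faults so far: 2)
  step 3: ref 4 -> FAULT, frames=[6,3,4,-] (faults so far: 3)
  step 4: ref 4 -> HIT, frames=[6,3,4,-] (faults so far: 3)
  step 5: ref 2 -> FAULT, frames=[6,3,4,2] (faults so far: 4)
  step 6: ref 7 -> FAULT, evict 6, frames=[7,3,4,2] (faults so far: 5)
  step 7: ref 3 -> HIT, frames=[7,3,4,2] (faults so far: 5)
  step 8: ref 4 -> HIT, frames=[7,3,4,2] (faults so far: 5)
  step 9: ref 3 -> HIT, frames=[7,3,4,2] (faults so far: 5)
  step 10: ref 6 -> FAULT, evict 3, frames=[7,6,4,2] (faults so far: 6)
  step 11: ref 3 -> FAULT, evict 4, frames=[7,6,3,2] (faults so far: 7)
  step 12: ref 7 -> HIT, frames=[7,6,3,2] (faults so far: 7)
  FIFO total faults: 7
--- LRU ---
  step 0: ref 6 -> FAULT, frames=[6,-,-,-] (faults so far: 1)
  step 1: ref 6 -> HIT, frames=[6,-,-,-] (faults so far: 1)
  step 2: ref 3 -> FAULT, frames=[6,3,-,-] (faults so far: 2)
  step 3: ref 4 -> FAULT, frames=[6,3,4,-] (faults so far: 3)
  step 4: ref 4 -> HIT, frames=[6,3,4,-] (faults so far: 3)
  step 5: ref 2 -> FAULT, frames=[6,3,4,2] (faults so far: 4)
  step 6: ref 7 -> FAULT, evict 6, frames=[7,3,4,2] (faults so far: 5)
  step 7: ref 3 -> HIT, frames=[7,3,4,2] (faults so far: 5)
  step 8: ref 4 -> HIT, frames=[7,3,4,2] (faults so far: 5)
  step 9: ref 3 -> HIT, frames=[7,3,4,2] (faults so far: 5)
  step 10: ref 6 -> FAULT, evict 2, frames=[7,3,4,6] (faults so far: 6)
  step 11: ref 3 -> HIT, frames=[7,3,4,6] (faults so far: 6)
  step 12: ref 7 -> HIT, frames=[7,3,4,6] (faults so far: 6)
  LRU total faults: 6
--- Optimal ---
  step 0: ref 6 -> FAULT, frames=[6,-,-,-] (faults so far: 1)
  step 1: ref 6 -> HIT, frames=[6,-,-,-] (faults so far: 1)
  step 2: ref 3 -> FAULT, frames=[6,3,-,-] (faults so far: 2)
  step 3: ref 4 -> FAULT, frames=[6,3,4,-] (faults so far: 3)
  step 4: ref 4 -> HIT, frames=[6,3,4,-] (faults so far: 3)
  step 5: ref 2 -> FAULT, frames=[6,3,4,2] (faults so far: 4)
  step 6: ref 7 -> FAULT, evict 2, frames=[6,3,4,7] (faults so far: 5)
  step 7: ref 3 -> HIT, frames=[6,3,4,7] (faults so far: 5)
  step 8: ref 4 -> HIT, frames=[6,3,4,7] (faults so far: 5)
  step 9: ref 3 -> HIT, frames=[6,3,4,7] (faults so far: 5)
  step 10: ref 6 -> HIT, frames=[6,3,4,7] (faults so far: 5)
  step 11: ref 3 -> HIT, frames=[6,3,4,7] (faults so far: 5)
  step 12: ref 7 -> HIT, frames=[6,3,4,7] (faults so far: 5)
  Optimal total faults: 5

Answer: 7 6 5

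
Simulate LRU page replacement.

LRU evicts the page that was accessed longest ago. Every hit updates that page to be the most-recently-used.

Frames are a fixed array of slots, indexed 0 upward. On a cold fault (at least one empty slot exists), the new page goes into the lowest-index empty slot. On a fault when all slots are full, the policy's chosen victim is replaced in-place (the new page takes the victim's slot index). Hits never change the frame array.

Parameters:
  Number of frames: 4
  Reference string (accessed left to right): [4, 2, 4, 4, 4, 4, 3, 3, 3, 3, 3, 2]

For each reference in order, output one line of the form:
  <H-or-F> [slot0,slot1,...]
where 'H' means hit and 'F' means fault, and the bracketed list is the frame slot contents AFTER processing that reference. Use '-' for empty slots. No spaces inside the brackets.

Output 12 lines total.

F [4,-,-,-]
F [4,2,-,-]
H [4,2,-,-]
H [4,2,-,-]
H [4,2,-,-]
H [4,2,-,-]
F [4,2,3,-]
H [4,2,3,-]
H [4,2,3,-]
H [4,2,3,-]
H [4,2,3,-]
H [4,2,3,-]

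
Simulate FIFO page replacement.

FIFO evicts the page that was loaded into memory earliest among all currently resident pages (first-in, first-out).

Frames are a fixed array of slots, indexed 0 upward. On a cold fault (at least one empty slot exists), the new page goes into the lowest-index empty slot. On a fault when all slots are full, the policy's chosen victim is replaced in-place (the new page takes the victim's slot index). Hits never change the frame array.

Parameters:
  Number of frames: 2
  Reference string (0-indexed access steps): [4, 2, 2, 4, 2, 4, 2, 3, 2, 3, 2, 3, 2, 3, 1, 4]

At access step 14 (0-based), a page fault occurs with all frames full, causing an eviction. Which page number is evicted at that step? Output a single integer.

Step 0: ref 4 -> FAULT, frames=[4,-]
Step 1: ref 2 -> FAULT, frames=[4,2]
Step 2: ref 2 -> HIT, frames=[4,2]
Step 3: ref 4 -> HIT, frames=[4,2]
Step 4: ref 2 -> HIT, frames=[4,2]
Step 5: ref 4 -> HIT, frames=[4,2]
Step 6: ref 2 -> HIT, frames=[4,2]
Step 7: ref 3 -> FAULT, evict 4, frames=[3,2]
Step 8: ref 2 -> HIT, frames=[3,2]
Step 9: ref 3 -> HIT, frames=[3,2]
Step 10: ref 2 -> HIT, frames=[3,2]
Step 11: ref 3 -> HIT, frames=[3,2]
Step 12: ref 2 -> HIT, frames=[3,2]
Step 13: ref 3 -> HIT, frames=[3,2]
Step 14: ref 1 -> FAULT, evict 2, frames=[3,1]
At step 14: evicted page 2

Answer: 2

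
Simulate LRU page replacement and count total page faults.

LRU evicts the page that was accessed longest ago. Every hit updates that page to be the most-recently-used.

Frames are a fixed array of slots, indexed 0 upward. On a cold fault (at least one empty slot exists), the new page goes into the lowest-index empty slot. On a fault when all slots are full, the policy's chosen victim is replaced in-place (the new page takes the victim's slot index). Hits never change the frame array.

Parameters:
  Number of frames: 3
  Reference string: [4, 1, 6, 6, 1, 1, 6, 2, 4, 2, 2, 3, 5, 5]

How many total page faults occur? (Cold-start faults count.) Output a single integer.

Answer: 7

Derivation:
Step 0: ref 4 → FAULT, frames=[4,-,-]
Step 1: ref 1 → FAULT, frames=[4,1,-]
Step 2: ref 6 → FAULT, frames=[4,1,6]
Step 3: ref 6 → HIT, frames=[4,1,6]
Step 4: ref 1 → HIT, frames=[4,1,6]
Step 5: ref 1 → HIT, frames=[4,1,6]
Step 6: ref 6 → HIT, frames=[4,1,6]
Step 7: ref 2 → FAULT (evict 4), frames=[2,1,6]
Step 8: ref 4 → FAULT (evict 1), frames=[2,4,6]
Step 9: ref 2 → HIT, frames=[2,4,6]
Step 10: ref 2 → HIT, frames=[2,4,6]
Step 11: ref 3 → FAULT (evict 6), frames=[2,4,3]
Step 12: ref 5 → FAULT (evict 4), frames=[2,5,3]
Step 13: ref 5 → HIT, frames=[2,5,3]
Total faults: 7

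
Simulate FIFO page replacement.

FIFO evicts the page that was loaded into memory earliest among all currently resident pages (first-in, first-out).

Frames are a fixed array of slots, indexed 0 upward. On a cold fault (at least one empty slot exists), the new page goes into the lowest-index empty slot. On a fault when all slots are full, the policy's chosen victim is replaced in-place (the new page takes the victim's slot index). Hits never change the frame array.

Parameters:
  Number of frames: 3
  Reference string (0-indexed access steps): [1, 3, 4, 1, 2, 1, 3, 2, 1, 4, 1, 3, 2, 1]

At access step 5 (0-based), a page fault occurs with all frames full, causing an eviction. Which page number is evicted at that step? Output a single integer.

Answer: 3

Derivation:
Step 0: ref 1 -> FAULT, frames=[1,-,-]
Step 1: ref 3 -> FAULT, frames=[1,3,-]
Step 2: ref 4 -> FAULT, frames=[1,3,4]
Step 3: ref 1 -> HIT, frames=[1,3,4]
Step 4: ref 2 -> FAULT, evict 1, frames=[2,3,4]
Step 5: ref 1 -> FAULT, evict 3, frames=[2,1,4]
At step 5: evicted page 3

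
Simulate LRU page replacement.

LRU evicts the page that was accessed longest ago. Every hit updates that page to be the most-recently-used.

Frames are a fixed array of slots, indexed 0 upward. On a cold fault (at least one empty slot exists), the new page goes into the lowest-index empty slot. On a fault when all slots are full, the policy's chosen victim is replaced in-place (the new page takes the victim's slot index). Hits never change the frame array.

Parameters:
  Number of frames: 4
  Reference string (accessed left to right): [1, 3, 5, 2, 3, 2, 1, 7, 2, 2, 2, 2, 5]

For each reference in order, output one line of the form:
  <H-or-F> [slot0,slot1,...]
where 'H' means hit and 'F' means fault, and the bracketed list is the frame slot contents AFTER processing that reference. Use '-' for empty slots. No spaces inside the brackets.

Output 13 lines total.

F [1,-,-,-]
F [1,3,-,-]
F [1,3,5,-]
F [1,3,5,2]
H [1,3,5,2]
H [1,3,5,2]
H [1,3,5,2]
F [1,3,7,2]
H [1,3,7,2]
H [1,3,7,2]
H [1,3,7,2]
H [1,3,7,2]
F [1,5,7,2]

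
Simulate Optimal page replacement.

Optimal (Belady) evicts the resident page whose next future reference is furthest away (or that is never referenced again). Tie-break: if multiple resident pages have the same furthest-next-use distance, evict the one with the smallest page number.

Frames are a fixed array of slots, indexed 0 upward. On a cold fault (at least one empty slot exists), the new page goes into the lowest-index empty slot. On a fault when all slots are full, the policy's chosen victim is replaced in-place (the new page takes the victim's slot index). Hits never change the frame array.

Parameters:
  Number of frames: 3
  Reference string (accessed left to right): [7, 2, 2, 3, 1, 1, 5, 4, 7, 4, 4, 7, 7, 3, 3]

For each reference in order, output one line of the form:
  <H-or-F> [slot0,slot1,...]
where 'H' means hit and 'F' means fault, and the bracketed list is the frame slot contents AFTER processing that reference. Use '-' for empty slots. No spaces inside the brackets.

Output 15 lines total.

F [7,-,-]
F [7,2,-]
H [7,2,-]
F [7,2,3]
F [7,1,3]
H [7,1,3]
F [7,5,3]
F [7,4,3]
H [7,4,3]
H [7,4,3]
H [7,4,3]
H [7,4,3]
H [7,4,3]
H [7,4,3]
H [7,4,3]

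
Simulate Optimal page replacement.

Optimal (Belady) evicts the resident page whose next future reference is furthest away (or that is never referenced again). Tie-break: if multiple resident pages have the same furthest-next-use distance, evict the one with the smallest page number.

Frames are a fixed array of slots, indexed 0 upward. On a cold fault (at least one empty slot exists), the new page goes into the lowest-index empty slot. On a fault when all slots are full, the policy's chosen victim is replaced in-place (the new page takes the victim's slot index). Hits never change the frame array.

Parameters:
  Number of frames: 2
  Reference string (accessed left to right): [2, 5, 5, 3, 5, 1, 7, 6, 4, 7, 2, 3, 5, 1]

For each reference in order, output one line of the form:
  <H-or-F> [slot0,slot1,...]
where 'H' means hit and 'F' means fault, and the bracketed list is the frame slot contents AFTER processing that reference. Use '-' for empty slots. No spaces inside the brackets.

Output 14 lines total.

F [2,-]
F [2,5]
H [2,5]
F [3,5]
H [3,5]
F [3,1]
F [3,7]
F [6,7]
F [4,7]
H [4,7]
F [2,7]
F [3,7]
F [5,7]
F [1,7]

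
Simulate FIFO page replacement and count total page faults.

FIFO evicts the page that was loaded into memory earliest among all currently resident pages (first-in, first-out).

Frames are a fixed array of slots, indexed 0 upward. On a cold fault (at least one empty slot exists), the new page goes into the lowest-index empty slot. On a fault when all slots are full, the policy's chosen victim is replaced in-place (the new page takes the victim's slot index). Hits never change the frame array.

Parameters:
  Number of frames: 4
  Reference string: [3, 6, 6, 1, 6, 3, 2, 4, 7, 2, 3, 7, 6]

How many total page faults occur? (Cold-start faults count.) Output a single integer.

Answer: 8

Derivation:
Step 0: ref 3 → FAULT, frames=[3,-,-,-]
Step 1: ref 6 → FAULT, frames=[3,6,-,-]
Step 2: ref 6 → HIT, frames=[3,6,-,-]
Step 3: ref 1 → FAULT, frames=[3,6,1,-]
Step 4: ref 6 → HIT, frames=[3,6,1,-]
Step 5: ref 3 → HIT, frames=[3,6,1,-]
Step 6: ref 2 → FAULT, frames=[3,6,1,2]
Step 7: ref 4 → FAULT (evict 3), frames=[4,6,1,2]
Step 8: ref 7 → FAULT (evict 6), frames=[4,7,1,2]
Step 9: ref 2 → HIT, frames=[4,7,1,2]
Step 10: ref 3 → FAULT (evict 1), frames=[4,7,3,2]
Step 11: ref 7 → HIT, frames=[4,7,3,2]
Step 12: ref 6 → FAULT (evict 2), frames=[4,7,3,6]
Total faults: 8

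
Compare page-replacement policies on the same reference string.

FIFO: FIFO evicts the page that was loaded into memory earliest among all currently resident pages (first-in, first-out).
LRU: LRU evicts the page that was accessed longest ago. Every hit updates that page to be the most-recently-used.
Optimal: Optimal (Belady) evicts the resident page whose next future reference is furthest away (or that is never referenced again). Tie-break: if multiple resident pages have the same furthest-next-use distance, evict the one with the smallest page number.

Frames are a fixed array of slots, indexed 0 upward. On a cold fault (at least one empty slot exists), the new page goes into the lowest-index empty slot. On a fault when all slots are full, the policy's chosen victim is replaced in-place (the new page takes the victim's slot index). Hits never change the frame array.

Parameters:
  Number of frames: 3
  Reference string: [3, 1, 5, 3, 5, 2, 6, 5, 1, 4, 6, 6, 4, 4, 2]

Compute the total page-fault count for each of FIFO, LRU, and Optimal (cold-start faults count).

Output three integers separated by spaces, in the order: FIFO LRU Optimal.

Answer: 8 9 7

Derivation:
--- FIFO ---
  step 0: ref 3 -> FAULT, frames=[3,-,-] (faults so far: 1)
  step 1: ref 1 -> FAULT, frames=[3,1,-] (faults so far: 2)
  step 2: ref 5 -> FAULT, frames=[3,1,5] (faults so far: 3)
  step 3: ref 3 -> HIT, frames=[3,1,5] (faults so far: 3)
  step 4: ref 5 -> HIT, frames=[3,1,5] (faults so far: 3)
  step 5: ref 2 -> FAULT, evict 3, frames=[2,1,5] (faults so far: 4)
  step 6: ref 6 -> FAULT, evict 1, frames=[2,6,5] (faults so far: 5)
  step 7: ref 5 -> HIT, frames=[2,6,5] (faults so far: 5)
  step 8: ref 1 -> FAULT, evict 5, frames=[2,6,1] (faults so far: 6)
  step 9: ref 4 -> FAULT, evict 2, frames=[4,6,1] (faults so far: 7)
  step 10: ref 6 -> HIT, frames=[4,6,1] (faults so far: 7)
  step 11: ref 6 -> HIT, frames=[4,6,1] (faults so far: 7)
  step 12: ref 4 -> HIT, frames=[4,6,1] (faults so far: 7)
  step 13: ref 4 -> HIT, frames=[4,6,1] (faults so far: 7)
  step 14: ref 2 -> FAULT, evict 6, frames=[4,2,1] (faults so far: 8)
  FIFO total faults: 8
--- LRU ---
  step 0: ref 3 -> FAULT, frames=[3,-,-] (faults so far: 1)
  step 1: ref 1 -> FAULT, frames=[3,1,-] (faults so far: 2)
  step 2: ref 5 -> FAULT, frames=[3,1,5] (faults so far: 3)
  step 3: ref 3 -> HIT, frames=[3,1,5] (faults so far: 3)
  step 4: ref 5 -> HIT, frames=[3,1,5] (faults so far: 3)
  step 5: ref 2 -> FAULT, evict 1, frames=[3,2,5] (faults so far: 4)
  step 6: ref 6 -> FAULT, evict 3, frames=[6,2,5] (faults so far: 5)
  step 7: ref 5 -> HIT, frames=[6,2,5] (faults so far: 5)
  step 8: ref 1 -> FAULT, evict 2, frames=[6,1,5] (faults so far: 6)
  step 9: ref 4 -> FAULT, evict 6, frames=[4,1,5] (faults so far: 7)
  step 10: ref 6 -> FAULT, evict 5, frames=[4,1,6] (faults so far: 8)
  step 11: ref 6 -> HIT, frames=[4,1,6] (faults so far: 8)
  step 12: ref 4 -> HIT, frames=[4,1,6] (faults so far: 8)
  step 13: ref 4 -> HIT, frames=[4,1,6] (faults so far: 8)
  step 14: ref 2 -> FAULT, evict 1, frames=[4,2,6] (faults so far: 9)
  LRU total faults: 9
--- Optimal ---
  step 0: ref 3 -> FAULT, frames=[3,-,-] (faults so far: 1)
  step 1: ref 1 -> FAULT, frames=[3,1,-] (faults so far: 2)
  step 2: ref 5 -> FAULT, frames=[3,1,5] (faults so far: 3)
  step 3: ref 3 -> HIT, frames=[3,1,5] (faults so far: 3)
  step 4: ref 5 -> HIT, frames=[3,1,5] (faults so far: 3)
  step 5: ref 2 -> FAULT, evict 3, frames=[2,1,5] (faults so far: 4)
  step 6: ref 6 -> FAULT, evict 2, frames=[6,1,5] (faults so far: 5)
  step 7: ref 5 -> HIT, frames=[6,1,5] (faults so far: 5)
  step 8: ref 1 -> HIT, frames=[6,1,5] (faults so far: 5)
  step 9: ref 4 -> FAULT, evict 1, frames=[6,4,5] (faults so far: 6)
  step 10: ref 6 -> HIT, frames=[6,4,5] (faults so far: 6)
  step 11: ref 6 -> HIT, frames=[6,4,5] (faults so far: 6)
  step 12: ref 4 -> HIT, frames=[6,4,5] (faults so far: 6)
  step 13: ref 4 -> HIT, frames=[6,4,5] (faults so far: 6)
  step 14: ref 2 -> FAULT, evict 4, frames=[6,2,5] (faults so far: 7)
  Optimal total faults: 7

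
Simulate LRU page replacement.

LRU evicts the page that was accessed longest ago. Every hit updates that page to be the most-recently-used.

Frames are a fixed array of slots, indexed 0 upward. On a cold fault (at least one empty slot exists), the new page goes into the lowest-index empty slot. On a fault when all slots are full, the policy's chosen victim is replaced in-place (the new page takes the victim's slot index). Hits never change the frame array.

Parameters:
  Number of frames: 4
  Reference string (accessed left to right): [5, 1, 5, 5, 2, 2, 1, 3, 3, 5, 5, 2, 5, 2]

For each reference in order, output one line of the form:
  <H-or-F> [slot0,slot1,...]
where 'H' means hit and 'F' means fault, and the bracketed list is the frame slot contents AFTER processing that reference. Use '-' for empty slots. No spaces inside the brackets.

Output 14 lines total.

F [5,-,-,-]
F [5,1,-,-]
H [5,1,-,-]
H [5,1,-,-]
F [5,1,2,-]
H [5,1,2,-]
H [5,1,2,-]
F [5,1,2,3]
H [5,1,2,3]
H [5,1,2,3]
H [5,1,2,3]
H [5,1,2,3]
H [5,1,2,3]
H [5,1,2,3]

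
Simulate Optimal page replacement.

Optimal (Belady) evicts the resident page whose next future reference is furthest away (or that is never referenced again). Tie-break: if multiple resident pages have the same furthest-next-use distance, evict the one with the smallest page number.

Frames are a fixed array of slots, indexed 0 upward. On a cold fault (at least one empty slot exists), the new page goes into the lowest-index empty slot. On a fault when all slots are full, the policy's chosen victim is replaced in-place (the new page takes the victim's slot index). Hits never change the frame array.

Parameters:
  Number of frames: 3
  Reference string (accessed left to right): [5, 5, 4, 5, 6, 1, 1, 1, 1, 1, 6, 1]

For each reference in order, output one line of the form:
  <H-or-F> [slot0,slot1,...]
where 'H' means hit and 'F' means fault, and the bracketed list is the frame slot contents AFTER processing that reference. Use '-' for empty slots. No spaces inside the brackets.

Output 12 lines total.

F [5,-,-]
H [5,-,-]
F [5,4,-]
H [5,4,-]
F [5,4,6]
F [5,1,6]
H [5,1,6]
H [5,1,6]
H [5,1,6]
H [5,1,6]
H [5,1,6]
H [5,1,6]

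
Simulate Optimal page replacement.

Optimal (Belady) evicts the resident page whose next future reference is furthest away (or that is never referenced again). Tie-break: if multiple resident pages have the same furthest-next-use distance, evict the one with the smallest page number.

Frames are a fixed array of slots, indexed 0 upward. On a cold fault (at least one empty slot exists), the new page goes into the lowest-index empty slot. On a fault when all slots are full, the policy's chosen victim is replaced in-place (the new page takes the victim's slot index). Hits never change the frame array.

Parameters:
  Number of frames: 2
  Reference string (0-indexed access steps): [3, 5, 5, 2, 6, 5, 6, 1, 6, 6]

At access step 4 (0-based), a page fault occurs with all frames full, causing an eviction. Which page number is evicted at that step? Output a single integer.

Step 0: ref 3 -> FAULT, frames=[3,-]
Step 1: ref 5 -> FAULT, frames=[3,5]
Step 2: ref 5 -> HIT, frames=[3,5]
Step 3: ref 2 -> FAULT, evict 3, frames=[2,5]
Step 4: ref 6 -> FAULT, evict 2, frames=[6,5]
At step 4: evicted page 2

Answer: 2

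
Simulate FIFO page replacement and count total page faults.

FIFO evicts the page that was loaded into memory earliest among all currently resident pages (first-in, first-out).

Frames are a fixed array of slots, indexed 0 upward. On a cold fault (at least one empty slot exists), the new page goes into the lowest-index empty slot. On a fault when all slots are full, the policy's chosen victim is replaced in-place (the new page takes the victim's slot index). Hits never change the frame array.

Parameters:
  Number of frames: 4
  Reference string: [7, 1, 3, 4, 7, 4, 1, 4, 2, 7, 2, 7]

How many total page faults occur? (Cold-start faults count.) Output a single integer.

Answer: 6

Derivation:
Step 0: ref 7 → FAULT, frames=[7,-,-,-]
Step 1: ref 1 → FAULT, frames=[7,1,-,-]
Step 2: ref 3 → FAULT, frames=[7,1,3,-]
Step 3: ref 4 → FAULT, frames=[7,1,3,4]
Step 4: ref 7 → HIT, frames=[7,1,3,4]
Step 5: ref 4 → HIT, frames=[7,1,3,4]
Step 6: ref 1 → HIT, frames=[7,1,3,4]
Step 7: ref 4 → HIT, frames=[7,1,3,4]
Step 8: ref 2 → FAULT (evict 7), frames=[2,1,3,4]
Step 9: ref 7 → FAULT (evict 1), frames=[2,7,3,4]
Step 10: ref 2 → HIT, frames=[2,7,3,4]
Step 11: ref 7 → HIT, frames=[2,7,3,4]
Total faults: 6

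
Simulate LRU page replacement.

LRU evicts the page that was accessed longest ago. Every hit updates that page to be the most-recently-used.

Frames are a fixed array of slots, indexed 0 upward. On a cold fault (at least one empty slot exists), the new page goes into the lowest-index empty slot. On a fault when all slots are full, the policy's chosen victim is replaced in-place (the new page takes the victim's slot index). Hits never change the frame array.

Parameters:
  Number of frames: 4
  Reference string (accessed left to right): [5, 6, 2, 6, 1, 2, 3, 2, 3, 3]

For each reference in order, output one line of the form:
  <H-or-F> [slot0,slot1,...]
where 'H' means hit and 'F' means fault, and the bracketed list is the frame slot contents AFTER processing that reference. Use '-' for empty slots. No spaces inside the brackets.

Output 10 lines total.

F [5,-,-,-]
F [5,6,-,-]
F [5,6,2,-]
H [5,6,2,-]
F [5,6,2,1]
H [5,6,2,1]
F [3,6,2,1]
H [3,6,2,1]
H [3,6,2,1]
H [3,6,2,1]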